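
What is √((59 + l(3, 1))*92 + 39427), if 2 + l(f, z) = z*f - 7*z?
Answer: √44303 ≈ 210.48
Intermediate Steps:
l(f, z) = -2 - 7*z + f*z (l(f, z) = -2 + (z*f - 7*z) = -2 + (f*z - 7*z) = -2 + (-7*z + f*z) = -2 - 7*z + f*z)
√((59 + l(3, 1))*92 + 39427) = √((59 + (-2 - 7*1 + 3*1))*92 + 39427) = √((59 + (-2 - 7 + 3))*92 + 39427) = √((59 - 6)*92 + 39427) = √(53*92 + 39427) = √(4876 + 39427) = √44303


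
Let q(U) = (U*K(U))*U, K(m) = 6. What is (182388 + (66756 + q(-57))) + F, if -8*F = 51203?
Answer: 2097901/8 ≈ 2.6224e+5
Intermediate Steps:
F = -51203/8 (F = -⅛*51203 = -51203/8 ≈ -6400.4)
q(U) = 6*U² (q(U) = (U*6)*U = (6*U)*U = 6*U²)
(182388 + (66756 + q(-57))) + F = (182388 + (66756 + 6*(-57)²)) - 51203/8 = (182388 + (66756 + 6*3249)) - 51203/8 = (182388 + (66756 + 19494)) - 51203/8 = (182388 + 86250) - 51203/8 = 268638 - 51203/8 = 2097901/8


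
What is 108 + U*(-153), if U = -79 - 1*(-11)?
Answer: 10512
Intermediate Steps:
U = -68 (U = -79 + 11 = -68)
108 + U*(-153) = 108 - 68*(-153) = 108 + 10404 = 10512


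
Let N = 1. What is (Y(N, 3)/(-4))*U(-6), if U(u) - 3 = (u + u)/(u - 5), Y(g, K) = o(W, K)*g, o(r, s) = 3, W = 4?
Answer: -135/44 ≈ -3.0682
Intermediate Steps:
Y(g, K) = 3*g
U(u) = 3 + 2*u/(-5 + u) (U(u) = 3 + (u + u)/(u - 5) = 3 + (2*u)/(-5 + u) = 3 + 2*u/(-5 + u))
(Y(N, 3)/(-4))*U(-6) = ((3*1)/(-4))*(5*(-3 - 6)/(-5 - 6)) = (3*(-¼))*(5*(-9)/(-11)) = -15*(-1)*(-9)/(4*11) = -¾*45/11 = -135/44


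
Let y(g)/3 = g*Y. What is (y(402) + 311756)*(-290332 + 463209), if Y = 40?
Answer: 62235028492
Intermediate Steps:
y(g) = 120*g (y(g) = 3*(g*40) = 3*(40*g) = 120*g)
(y(402) + 311756)*(-290332 + 463209) = (120*402 + 311756)*(-290332 + 463209) = (48240 + 311756)*172877 = 359996*172877 = 62235028492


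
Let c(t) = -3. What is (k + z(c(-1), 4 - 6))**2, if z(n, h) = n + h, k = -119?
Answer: 15376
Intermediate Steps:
z(n, h) = h + n
(k + z(c(-1), 4 - 6))**2 = (-119 + ((4 - 6) - 3))**2 = (-119 + (-2 - 3))**2 = (-119 - 5)**2 = (-124)**2 = 15376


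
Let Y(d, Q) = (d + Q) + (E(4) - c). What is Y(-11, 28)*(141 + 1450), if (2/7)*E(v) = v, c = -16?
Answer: 74777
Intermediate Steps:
E(v) = 7*v/2
Y(d, Q) = 30 + Q + d (Y(d, Q) = (d + Q) + ((7/2)*4 - 1*(-16)) = (Q + d) + (14 + 16) = (Q + d) + 30 = 30 + Q + d)
Y(-11, 28)*(141 + 1450) = (30 + 28 - 11)*(141 + 1450) = 47*1591 = 74777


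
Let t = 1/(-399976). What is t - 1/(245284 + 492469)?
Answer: -1137729/295083493928 ≈ -3.8556e-6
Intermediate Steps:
t = -1/399976 ≈ -2.5002e-6
t - 1/(245284 + 492469) = -1/399976 - 1/(245284 + 492469) = -1/399976 - 1/737753 = -1137729/295083493928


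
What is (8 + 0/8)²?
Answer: 64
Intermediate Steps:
(8 + 0/8)² = (8 + 0*(⅛))² = (8 + 0)² = 8² = 64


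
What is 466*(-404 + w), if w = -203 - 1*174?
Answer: -363946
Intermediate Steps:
w = -377 (w = -203 - 174 = -377)
466*(-404 + w) = 466*(-404 - 377) = 466*(-781) = -363946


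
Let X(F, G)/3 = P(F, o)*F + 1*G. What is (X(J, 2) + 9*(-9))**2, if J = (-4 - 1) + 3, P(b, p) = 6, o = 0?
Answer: 12321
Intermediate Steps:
J = -2 (J = -5 + 3 = -2)
X(F, G) = 3*G + 18*F (X(F, G) = 3*(6*F + 1*G) = 3*(6*F + G) = 3*(G + 6*F) = 3*G + 18*F)
(X(J, 2) + 9*(-9))**2 = ((3*2 + 18*(-2)) + 9*(-9))**2 = ((6 - 36) - 81)**2 = (-30 - 81)**2 = (-111)**2 = 12321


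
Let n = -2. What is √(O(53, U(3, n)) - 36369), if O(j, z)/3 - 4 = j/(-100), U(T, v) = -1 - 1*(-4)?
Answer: I*√3635859/10 ≈ 190.68*I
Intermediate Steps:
U(T, v) = 3 (U(T, v) = -1 + 4 = 3)
O(j, z) = 12 - 3*j/100 (O(j, z) = 12 + 3*(j/(-100)) = 12 + 3*(j*(-1/100)) = 12 + 3*(-j/100) = 12 - 3*j/100)
√(O(53, U(3, n)) - 36369) = √((12 - 3/100*53) - 36369) = √((12 - 159/100) - 36369) = √(1041/100 - 36369) = √(-3635859/100) = I*√3635859/10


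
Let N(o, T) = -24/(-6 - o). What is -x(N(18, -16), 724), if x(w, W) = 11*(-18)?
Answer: 198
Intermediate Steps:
x(w, W) = -198
-x(N(18, -16), 724) = -1*(-198) = 198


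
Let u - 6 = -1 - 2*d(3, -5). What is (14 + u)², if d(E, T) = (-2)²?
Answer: 121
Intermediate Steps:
d(E, T) = 4
u = -3 (u = 6 + (-1 - 2*4) = 6 + (-1 - 8) = 6 - 9 = -3)
(14 + u)² = (14 - 3)² = 11² = 121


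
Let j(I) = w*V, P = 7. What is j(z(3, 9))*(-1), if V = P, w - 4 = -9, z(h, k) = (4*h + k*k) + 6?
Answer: 35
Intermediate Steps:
z(h, k) = 6 + k² + 4*h (z(h, k) = (4*h + k²) + 6 = (k² + 4*h) + 6 = 6 + k² + 4*h)
w = -5 (w = 4 - 9 = -5)
V = 7
j(I) = -35 (j(I) = -5*7 = -35)
j(z(3, 9))*(-1) = -35*(-1) = 35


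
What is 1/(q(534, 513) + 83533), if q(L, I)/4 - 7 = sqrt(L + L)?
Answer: 83561/6982423633 - 8*sqrt(267)/6982423633 ≈ 1.1949e-5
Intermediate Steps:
q(L, I) = 28 + 4*sqrt(2)*sqrt(L) (q(L, I) = 28 + 4*sqrt(L + L) = 28 + 4*sqrt(2*L) = 28 + 4*(sqrt(2)*sqrt(L)) = 28 + 4*sqrt(2)*sqrt(L))
1/(q(534, 513) + 83533) = 1/((28 + 4*sqrt(2)*sqrt(534)) + 83533) = 1/((28 + 8*sqrt(267)) + 83533) = 1/(83561 + 8*sqrt(267))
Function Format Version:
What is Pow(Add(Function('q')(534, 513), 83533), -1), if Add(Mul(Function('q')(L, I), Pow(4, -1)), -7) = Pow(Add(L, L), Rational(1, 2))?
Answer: Add(Rational(83561, 6982423633), Mul(Rational(-8, 6982423633), Pow(267, Rational(1, 2)))) ≈ 1.1949e-5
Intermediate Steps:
Function('q')(L, I) = Add(28, Mul(4, Pow(2, Rational(1, 2)), Pow(L, Rational(1, 2)))) (Function('q')(L, I) = Add(28, Mul(4, Pow(Add(L, L), Rational(1, 2)))) = Add(28, Mul(4, Pow(Mul(2, L), Rational(1, 2)))) = Add(28, Mul(4, Mul(Pow(2, Rational(1, 2)), Pow(L, Rational(1, 2))))) = Add(28, Mul(4, Pow(2, Rational(1, 2)), Pow(L, Rational(1, 2)))))
Pow(Add(Function('q')(534, 513), 83533), -1) = Pow(Add(Add(28, Mul(4, Pow(2, Rational(1, 2)), Pow(534, Rational(1, 2)))), 83533), -1) = Pow(Add(Add(28, Mul(8, Pow(267, Rational(1, 2)))), 83533), -1) = Pow(Add(83561, Mul(8, Pow(267, Rational(1, 2)))), -1)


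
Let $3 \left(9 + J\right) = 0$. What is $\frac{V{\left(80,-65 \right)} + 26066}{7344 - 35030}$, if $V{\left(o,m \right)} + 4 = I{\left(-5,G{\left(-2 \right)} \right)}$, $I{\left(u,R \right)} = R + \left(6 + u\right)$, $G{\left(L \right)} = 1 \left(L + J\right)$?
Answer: $- \frac{13026}{13843} \approx -0.94098$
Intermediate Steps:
$J = -9$ ($J = -9 + \frac{1}{3} \cdot 0 = -9 + 0 = -9$)
$G{\left(L \right)} = -9 + L$ ($G{\left(L \right)} = 1 \left(L - 9\right) = 1 \left(-9 + L\right) = -9 + L$)
$I{\left(u,R \right)} = 6 + R + u$
$V{\left(o,m \right)} = -14$ ($V{\left(o,m \right)} = -4 - 10 = -14$)
$\frac{V{\left(80,-65 \right)} + 26066}{7344 - 35030} = \frac{-14 + 26066}{7344 - 35030} = \frac{26052}{-27686} = 26052 \left(- \frac{1}{27686}\right) = - \frac{13026}{13843}$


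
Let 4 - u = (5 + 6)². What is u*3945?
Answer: -461565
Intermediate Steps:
u = -117 (u = 4 - (5 + 6)² = 4 - 1*11² = 4 - 1*121 = 4 - 121 = -117)
u*3945 = -117*3945 = -461565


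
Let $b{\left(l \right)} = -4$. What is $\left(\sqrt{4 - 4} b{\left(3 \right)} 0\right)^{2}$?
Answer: $0$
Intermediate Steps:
$\left(\sqrt{4 - 4} b{\left(3 \right)} 0\right)^{2} = \left(\sqrt{4 - 4} \left(-4\right) 0\right)^{2} = \left(\sqrt{0} \left(-4\right) 0\right)^{2} = \left(0 \left(-4\right) 0\right)^{2} = \left(0 \cdot 0\right)^{2} = 0^{2} = 0$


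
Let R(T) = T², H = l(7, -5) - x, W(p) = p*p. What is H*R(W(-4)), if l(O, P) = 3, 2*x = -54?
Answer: 7680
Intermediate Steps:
x = -27 (x = (½)*(-54) = -27)
W(p) = p²
H = 30 (H = 3 - 1*(-27) = 3 + 27 = 30)
H*R(W(-4)) = 30*((-4)²)² = 30*16² = 30*256 = 7680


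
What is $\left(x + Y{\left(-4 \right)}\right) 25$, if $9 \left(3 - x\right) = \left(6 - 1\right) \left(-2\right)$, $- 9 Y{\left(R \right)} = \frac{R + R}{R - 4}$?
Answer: $100$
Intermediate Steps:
$Y{\left(R \right)} = - \frac{2 R}{9 \left(-4 + R\right)}$ ($Y{\left(R \right)} = - \frac{\left(R + R\right) \frac{1}{R - 4}}{9} = - \frac{2 R \frac{1}{-4 + R}}{9} = - \frac{2 R}{9 \left(-4 + R\right)}$)
$x = \frac{37}{9}$ ($x = 3 - \frac{\left(6 - 1\right) \left(-2\right)}{9} = 3 - \frac{5 \left(-2\right)}{9} = 3 - - \frac{10}{9} = 3 + \frac{10}{9} = \frac{37}{9} \approx 4.1111$)
$\left(x + Y{\left(-4 \right)}\right) 25 = \left(\frac{37}{9} - - \frac{8}{-36 + 9 \left(-4\right)}\right) 25 = \left(\frac{37}{9} - - \frac{8}{-36 - 36}\right) 25 = \left(\frac{37}{9} - - \frac{8}{-72}\right) 25 = \left(\frac{37}{9} - \left(-8\right) \left(- \frac{1}{72}\right)\right) 25 = \left(\frac{37}{9} - \frac{1}{9}\right) 25 = 4 \cdot 25 = 100$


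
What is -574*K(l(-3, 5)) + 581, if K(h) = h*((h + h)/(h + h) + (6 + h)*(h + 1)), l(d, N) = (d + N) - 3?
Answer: 1155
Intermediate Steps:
l(d, N) = -3 + N + d (l(d, N) = (N + d) - 3 = -3 + N + d)
K(h) = h*(1 + (1 + h)*(6 + h)) (K(h) = h*((2*h)/((2*h)) + (6 + h)*(1 + h)) = h*((2*h)*(1/(2*h)) + (1 + h)*(6 + h)) = h*(1 + (1 + h)*(6 + h)))
-574*K(l(-3, 5)) + 581 = -574*(-3 + 5 - 3)*(7 + (-3 + 5 - 3)² + 7*(-3 + 5 - 3)) + 581 = -(-574)*(7 + (-1)² + 7*(-1)) + 581 = -(-574)*(7 + 1 - 7) + 581 = -(-574) + 581 = -574*(-1) + 581 = 574 + 581 = 1155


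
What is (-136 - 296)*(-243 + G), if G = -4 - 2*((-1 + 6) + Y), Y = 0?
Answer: 111024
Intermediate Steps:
G = -14 (G = -4 - 2*((-1 + 6) + 0) = -4 - 2*(5 + 0) = -4 - 2*5 = -4 - 10 = -14)
(-136 - 296)*(-243 + G) = (-136 - 296)*(-243 - 14) = -432*(-257) = 111024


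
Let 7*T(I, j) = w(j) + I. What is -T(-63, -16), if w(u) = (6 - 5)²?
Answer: 62/7 ≈ 8.8571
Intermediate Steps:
w(u) = 1 (w(u) = 1² = 1)
T(I, j) = ⅐ + I/7 (T(I, j) = (1 + I)/7 = ⅐ + I/7)
-T(-63, -16) = -(⅐ + (⅐)*(-63)) = -(⅐ - 9) = -1*(-62/7) = 62/7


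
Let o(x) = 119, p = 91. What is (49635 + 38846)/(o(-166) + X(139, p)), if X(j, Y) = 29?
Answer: 88481/148 ≈ 597.84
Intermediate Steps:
(49635 + 38846)/(o(-166) + X(139, p)) = (49635 + 38846)/(119 + 29) = 88481/148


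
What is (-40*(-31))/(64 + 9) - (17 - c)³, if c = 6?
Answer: -95923/73 ≈ -1314.0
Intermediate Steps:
(-40*(-31))/(64 + 9) - (17 - c)³ = (-40*(-31))/(64 + 9) - (17 - 1*6)³ = 1240/73 - (17 - 6)³ = 1240*(1/73) - 1*11³ = 1240/73 - 1*1331 = 1240/73 - 1331 = -95923/73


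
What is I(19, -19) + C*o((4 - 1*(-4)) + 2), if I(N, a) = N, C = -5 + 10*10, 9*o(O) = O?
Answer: 1121/9 ≈ 124.56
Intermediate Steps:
o(O) = O/9
C = 95 (C = -5 + 100 = 95)
I(19, -19) + C*o((4 - 1*(-4)) + 2) = 19 + 95*(((4 - 1*(-4)) + 2)/9) = 19 + 95*(((4 + 4) + 2)/9) = 19 + 95*((8 + 2)/9) = 19 + 95*((⅑)*10) = 19 + 95*(10/9) = 19 + 950/9 = 1121/9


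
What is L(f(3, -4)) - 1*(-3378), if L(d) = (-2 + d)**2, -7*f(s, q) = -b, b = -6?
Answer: 165922/49 ≈ 3386.2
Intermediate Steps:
f(s, q) = -6/7 (f(s, q) = -(-1)*(-6)/7 = -1/7*6 = -6/7)
L(f(3, -4)) - 1*(-3378) = (-2 - 6/7)**2 - 1*(-3378) = (-20/7)**2 + 3378 = 400/49 + 3378 = 165922/49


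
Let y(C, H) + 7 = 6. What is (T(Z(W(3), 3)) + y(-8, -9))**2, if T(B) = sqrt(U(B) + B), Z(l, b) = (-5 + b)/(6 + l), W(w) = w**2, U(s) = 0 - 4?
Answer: (15 - I*sqrt(930))**2/225 ≈ -3.1333 - 4.0661*I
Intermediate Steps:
U(s) = -4
y(C, H) = -1 (y(C, H) = -7 + 6 = -1)
Z(l, b) = (-5 + b)/(6 + l)
T(B) = sqrt(-4 + B)
(T(Z(W(3), 3)) + y(-8, -9))**2 = (sqrt(-4 + (-5 + 3)/(6 + 3**2)) - 1)**2 = (sqrt(-4 - 2/(6 + 9)) - 1)**2 = (sqrt(-4 - 2/15) - 1)**2 = (sqrt(-62/15) - 1)**2 = (I*sqrt(930)/15 - 1)**2 = (-1 + I*sqrt(930)/15)**2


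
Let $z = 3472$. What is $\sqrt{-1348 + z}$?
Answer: $6 \sqrt{59} \approx 46.087$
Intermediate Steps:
$\sqrt{-1348 + z} = \sqrt{-1348 + 3472} = \sqrt{2124} = 6 \sqrt{59}$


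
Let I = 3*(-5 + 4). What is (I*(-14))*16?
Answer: 672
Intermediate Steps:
I = -3 (I = 3*(-1) = -3)
(I*(-14))*16 = -3*(-14)*16 = 42*16 = 672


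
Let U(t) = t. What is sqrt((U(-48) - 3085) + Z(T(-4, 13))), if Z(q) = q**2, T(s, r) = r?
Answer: 2*I*sqrt(741) ≈ 54.443*I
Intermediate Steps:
sqrt((U(-48) - 3085) + Z(T(-4, 13))) = sqrt((-48 - 3085) + 13**2) = sqrt(-3133 + 169) = sqrt(-2964) = 2*I*sqrt(741)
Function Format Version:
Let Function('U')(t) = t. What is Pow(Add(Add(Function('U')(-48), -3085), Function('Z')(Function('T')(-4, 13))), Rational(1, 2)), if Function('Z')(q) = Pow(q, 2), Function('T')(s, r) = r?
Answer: Mul(2, I, Pow(741, Rational(1, 2))) ≈ Mul(54.443, I)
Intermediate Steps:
Pow(Add(Add(Function('U')(-48), -3085), Function('Z')(Function('T')(-4, 13))), Rational(1, 2)) = Pow(Add(Add(-48, -3085), Pow(13, 2)), Rational(1, 2)) = Pow(Add(-3133, 169), Rational(1, 2)) = Pow(-2964, Rational(1, 2)) = Mul(2, I, Pow(741, Rational(1, 2)))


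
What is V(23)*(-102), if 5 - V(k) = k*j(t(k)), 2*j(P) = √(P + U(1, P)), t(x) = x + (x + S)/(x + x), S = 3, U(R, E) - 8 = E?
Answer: -510 + 102*√7291 ≈ 8199.5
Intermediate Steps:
U(R, E) = 8 + E
t(x) = x + (3 + x)/(2*x) (t(x) = x + (x + 3)/(x + x) = x + (3 + x)/((2*x)) = x + (3 + x)*(1/(2*x)) = x + (3 + x)/(2*x))
j(P) = √(8 + 2*P)/2 (j(P) = √(P + (8 + P))/2 = √(8 + 2*P)/2)
V(k) = 5 - k*√(9 + 2*k + 3/k)/2 (V(k) = 5 - k*√(8 + 2*(½ + k + 3/(2*k)))/2 = 5 - k*√(8 + (1 + 2*k + 3/k))/2 = 5 - k*√(9 + 2*k + 3/k)/2)
V(23)*(-102) = (5 - ½*23*√(9 + 2*23 + 3/23))*(-102) = (5 - ½*23*√(9 + 46 + 3*(1/23)))*(-102) = (5 - ½*23*√(9 + 46 + 3/23))*(-102) = (5 - ½*23*√(1268/23))*(-102) = (5 - ½*23*2*√7291/23)*(-102) = (5 - √7291)*(-102) = -510 + 102*√7291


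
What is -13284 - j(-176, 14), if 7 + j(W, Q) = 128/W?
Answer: -146039/11 ≈ -13276.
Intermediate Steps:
j(W, Q) = -7 + 128/W
-13284 - j(-176, 14) = -13284 - (-7 + 128/(-176)) = -13284 - (-7 + 128*(-1/176)) = -13284 - (-7 - 8/11) = -13284 - 1*(-85/11) = -13284 + 85/11 = -146039/11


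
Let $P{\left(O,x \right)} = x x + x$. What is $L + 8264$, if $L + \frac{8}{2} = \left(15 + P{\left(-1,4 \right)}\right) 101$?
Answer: $11795$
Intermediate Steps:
$P{\left(O,x \right)} = x + x^{2}$ ($P{\left(O,x \right)} = x^{2} + x = x + x^{2}$)
$L = 3531$ ($L = -4 + \left(15 + 4 \left(1 + 4\right)\right) 101 = -4 + \left(15 + 4 \cdot 5\right) 101 = -4 + \left(15 + 20\right) 101 = -4 + 35 \cdot 101 = -4 + 3535 = 3531$)
$L + 8264 = 3531 + 8264 = 11795$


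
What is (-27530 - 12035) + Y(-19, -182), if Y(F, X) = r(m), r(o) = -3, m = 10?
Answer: -39568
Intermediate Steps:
Y(F, X) = -3
(-27530 - 12035) + Y(-19, -182) = (-27530 - 12035) - 3 = -39565 - 3 = -39568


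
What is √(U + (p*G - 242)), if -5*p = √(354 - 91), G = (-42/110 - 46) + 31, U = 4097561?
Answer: √(12394389975 + 9306*√263)/55 ≈ 2024.2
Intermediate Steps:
G = -846/55 (G = (-42*1/110 - 46) + 31 = (-21/55 - 46) + 31 = -2551/55 + 31 = -846/55 ≈ -15.382)
p = -√263/5 (p = -√(354 - 91)/5 = -√263/5 ≈ -3.2435)
√(U + (p*G - 242)) = √(4097561 + (-√263/5*(-846/55) - 242)) = √(4097561 + (846*√263/275 - 242)) = √(4097561 + (-242 + 846*√263/275)) = √(4097319 + 846*√263/275)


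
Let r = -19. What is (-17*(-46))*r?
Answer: -14858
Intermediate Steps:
(-17*(-46))*r = -17*(-46)*(-19) = 782*(-19) = -14858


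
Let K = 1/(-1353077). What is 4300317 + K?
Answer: 5818660025408/1353077 ≈ 4.3003e+6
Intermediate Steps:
K = -1/1353077 ≈ -7.3906e-7
4300317 + K = 4300317 - 1/1353077 = 5818660025408/1353077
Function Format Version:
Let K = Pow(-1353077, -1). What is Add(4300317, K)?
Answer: Rational(5818660025408, 1353077) ≈ 4.3003e+6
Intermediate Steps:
K = Rational(-1, 1353077) ≈ -7.3906e-7
Add(4300317, K) = Add(4300317, Rational(-1, 1353077)) = Rational(5818660025408, 1353077)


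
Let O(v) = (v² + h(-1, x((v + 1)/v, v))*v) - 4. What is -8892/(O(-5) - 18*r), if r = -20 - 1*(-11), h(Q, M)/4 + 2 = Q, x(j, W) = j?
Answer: -988/27 ≈ -36.593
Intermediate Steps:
h(Q, M) = -8 + 4*Q
O(v) = -4 + v² - 12*v (O(v) = (v² + (-8 + 4*(-1))*v) - 4 = (v² + (-8 - 4)*v) - 4 = (v² - 12*v) - 4 = -4 + v² - 12*v)
r = -9 (r = -20 + 11 = -9)
-8892/(O(-5) - 18*r) = -8892/((-4 + (-5)² - 12*(-5)) - 18*(-9)) = -8892/((-4 + 25 + 60) + 162) = -8892/(81 + 162) = -8892/243 = -8892*1/243 = -988/27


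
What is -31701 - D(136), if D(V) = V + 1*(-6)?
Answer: -31831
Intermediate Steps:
D(V) = -6 + V (D(V) = V - 6 = -6 + V)
-31701 - D(136) = -31701 - (-6 + 136) = -31701 - 1*130 = -31701 - 130 = -31831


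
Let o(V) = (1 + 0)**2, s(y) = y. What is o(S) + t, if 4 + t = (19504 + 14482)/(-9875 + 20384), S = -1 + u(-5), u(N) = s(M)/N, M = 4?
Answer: 2459/10509 ≈ 0.23399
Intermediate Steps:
u(N) = 4/N
S = -9/5 (S = -1 + 4/(-5) = -1 + 4*(-1/5) = -1 - 4/5 = -9/5 ≈ -1.8000)
o(V) = 1 (o(V) = 1**2 = 1)
t = -8050/10509 (t = -4 + (19504 + 14482)/(-9875 + 20384) = -4 + 33986/10509 = -8050/10509 ≈ -0.76601)
o(S) + t = 1 - 8050/10509 = 2459/10509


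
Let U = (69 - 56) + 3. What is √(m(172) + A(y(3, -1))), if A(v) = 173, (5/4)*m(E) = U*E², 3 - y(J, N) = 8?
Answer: √9471205/5 ≈ 615.51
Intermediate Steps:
y(J, N) = -5 (y(J, N) = 3 - 1*8 = 3 - 8 = -5)
U = 16 (U = 13 + 3 = 16)
m(E) = 64*E²/5 (m(E) = 4*(16*E²)/5 = 64*E²/5)
√(m(172) + A(y(3, -1))) = √((64/5)*172² + 173) = √((64/5)*29584 + 173) = √(1893376/5 + 173) = √(1894241/5) = √9471205/5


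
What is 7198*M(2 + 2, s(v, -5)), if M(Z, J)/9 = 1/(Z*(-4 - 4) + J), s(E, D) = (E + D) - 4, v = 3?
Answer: -32391/19 ≈ -1704.8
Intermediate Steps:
s(E, D) = -4 + D + E (s(E, D) = (D + E) - 4 = -4 + D + E)
M(Z, J) = 9/(J - 8*Z) (M(Z, J) = 9/(Z*(-4 - 4) + J) = 9/(Z*(-8) + J) = 9/(-8*Z + J) = 9/(J - 8*Z))
7198*M(2 + 2, s(v, -5)) = 7198*(9/((-4 - 5 + 3) - 8*(2 + 2))) = 7198*(9/(-6 - 8*4)) = 7198*(9/(-6 - 32)) = 7198*(9/(-38)) = 7198*(9*(-1/38)) = 7198*(-9/38) = -32391/19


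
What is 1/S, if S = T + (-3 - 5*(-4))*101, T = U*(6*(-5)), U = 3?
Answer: 1/1627 ≈ 0.00061463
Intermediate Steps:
T = -90 (T = 3*(6*(-5)) = 3*(-30) = -90)
S = 1627 (S = -90 + (-3 - 5*(-4))*101 = -90 + (-3 + 20)*101 = -90 + 17*101 = -90 + 1717 = 1627)
1/S = 1/1627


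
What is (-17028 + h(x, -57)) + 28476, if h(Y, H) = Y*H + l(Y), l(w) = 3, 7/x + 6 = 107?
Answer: 1156152/101 ≈ 11447.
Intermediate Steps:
x = 7/101 (x = 7/(-6 + 107) = 7/101 ≈ 0.069307)
h(Y, H) = 3 + H*Y (h(Y, H) = Y*H + 3 = H*Y + 3 = 3 + H*Y)
(-17028 + h(x, -57)) + 28476 = (-17028 + (3 - 57*7/101)) + 28476 = (-17028 + (3 - 399/101)) + 28476 = (-17028 - 96/101) + 28476 = -1719924/101 + 28476 = 1156152/101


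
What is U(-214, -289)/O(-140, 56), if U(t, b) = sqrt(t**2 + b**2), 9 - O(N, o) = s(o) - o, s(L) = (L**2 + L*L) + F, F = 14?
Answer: -sqrt(129317)/6221 ≈ -0.057805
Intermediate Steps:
s(L) = 14 + 2*L**2 (s(L) = (L**2 + L*L) + 14 = (L**2 + L**2) + 14 = 2*L**2 + 14 = 14 + 2*L**2)
O(N, o) = -5 + o - 2*o**2 (O(N, o) = 9 - ((14 + 2*o**2) - o) = 9 - (14 - o + 2*o**2) = 9 + (-14 + o - 2*o**2) = -5 + o - 2*o**2)
U(t, b) = sqrt(b**2 + t**2)
U(-214, -289)/O(-140, 56) = sqrt((-289)**2 + (-214)**2)/(-5 + 56 - 2*56**2) = sqrt(83521 + 45796)/(-5 + 56 - 2*3136) = sqrt(129317)/(-5 + 56 - 6272) = sqrt(129317)/(-6221) = sqrt(129317)*(-1/6221) = -sqrt(129317)/6221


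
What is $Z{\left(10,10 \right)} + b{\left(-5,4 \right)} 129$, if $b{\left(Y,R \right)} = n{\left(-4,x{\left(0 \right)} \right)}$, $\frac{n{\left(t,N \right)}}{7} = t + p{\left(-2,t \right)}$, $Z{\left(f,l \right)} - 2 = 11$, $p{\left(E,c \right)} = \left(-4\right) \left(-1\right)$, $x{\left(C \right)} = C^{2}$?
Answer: $13$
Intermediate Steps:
$p{\left(E,c \right)} = 4$
$Z{\left(f,l \right)} = 13$ ($Z{\left(f,l \right)} = 2 + 11 = 13$)
$n{\left(t,N \right)} = 28 + 7 t$ ($n{\left(t,N \right)} = 7 \left(t + 4\right) = 7 \left(4 + t\right) = 28 + 7 t$)
$b{\left(Y,R \right)} = 0$ ($b{\left(Y,R \right)} = 28 + 7 \left(-4\right) = 28 - 28 = 0$)
$Z{\left(10,10 \right)} + b{\left(-5,4 \right)} 129 = 13 + 0 \cdot 129 = 13 + 0 = 13$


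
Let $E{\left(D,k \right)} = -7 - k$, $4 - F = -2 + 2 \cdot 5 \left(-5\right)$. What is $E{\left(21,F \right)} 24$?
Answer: $-1512$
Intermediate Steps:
$F = 56$ ($F = 4 - \left(-2 + 2 \cdot 5 \left(-5\right)\right) = 4 - \left(-2 + 2 \left(-25\right)\right) = 4 - \left(-2 - 50\right) = 4 - -52 = 4 + 52 = 56$)
$E{\left(21,F \right)} 24 = \left(-7 - 56\right) 24 = \left(-63\right) 24 = -1512$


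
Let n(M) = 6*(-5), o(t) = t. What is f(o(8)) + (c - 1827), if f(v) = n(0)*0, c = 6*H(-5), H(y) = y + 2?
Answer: -1845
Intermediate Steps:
H(y) = 2 + y
c = -18 (c = 6*(2 - 5) = 6*(-3) = -18)
n(M) = -30
f(v) = 0 (f(v) = -30*0 = 0)
f(o(8)) + (c - 1827) = 0 + (-18 - 1827) = 0 - 1845 = -1845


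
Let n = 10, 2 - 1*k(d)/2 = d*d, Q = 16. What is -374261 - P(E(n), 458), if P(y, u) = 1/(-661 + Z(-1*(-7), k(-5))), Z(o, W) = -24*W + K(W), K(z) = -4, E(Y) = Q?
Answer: -164300580/439 ≈ -3.7426e+5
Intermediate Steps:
k(d) = 4 - 2*d² (k(d) = 4 - 2*d*d = 4 - 2*d²)
E(Y) = 16
Z(o, W) = -4 - 24*W (Z(o, W) = -24*W - 4 = -4 - 24*W)
P(y, u) = 1/439 (P(y, u) = 1/(-661 + (-4 - 24*(4 - 2*(-5)²))) = 1/(-661 + (-4 - 24*(4 - 2*25))) = 1/(-661 + (-4 - 24*(4 - 50))) = 1/(-661 + (-4 - 24*(-46))) = 1/(-661 + (-4 + 1104)) = 1/(-661 + 1100) = 1/439)
-374261 - P(E(n), 458) = -374261 - 1*1/439 = -374261 - 1/439 = -164300580/439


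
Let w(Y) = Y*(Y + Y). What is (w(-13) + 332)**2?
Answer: 448900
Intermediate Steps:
w(Y) = 2*Y**2 (w(Y) = Y*(2*Y) = 2*Y**2)
(w(-13) + 332)**2 = (2*(-13)**2 + 332)**2 = (2*169 + 332)**2 = (338 + 332)**2 = 670**2 = 448900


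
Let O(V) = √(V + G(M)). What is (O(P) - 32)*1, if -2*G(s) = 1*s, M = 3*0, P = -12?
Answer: -32 + 2*I*√3 ≈ -32.0 + 3.4641*I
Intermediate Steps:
M = 0
G(s) = -s/2
O(V) = √V (O(V) = √(V - ½*0) = √(V + 0) = √V)
(O(P) - 32)*1 = (√(-12) - 32)*1 = (2*I*√3 - 32)*1 = (-32 + 2*I*√3)*1 = -32 + 2*I*√3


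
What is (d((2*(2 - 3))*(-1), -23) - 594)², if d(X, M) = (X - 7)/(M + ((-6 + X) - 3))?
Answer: 12694969/36 ≈ 3.5264e+5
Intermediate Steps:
d(X, M) = (-7 + X)/(-9 + M + X) (d(X, M) = (-7 + X)/(M + (-9 + X)) = (-7 + X)/(-9 + M + X))
(d((2*(2 - 3))*(-1), -23) - 594)² = ((-7 + (2*(2 - 3))*(-1))/(-9 - 23 + (2*(2 - 3))*(-1)) - 594)² = ((-7 + (2*(-1))*(-1))/(-9 - 23 + (2*(-1))*(-1)) - 594)² = ((-7 - 2*(-1))/(-9 - 23 - 2*(-1)) - 594)² = ((-7 + 2)/(-9 - 23 + 2) - 594)² = (-5/(-30) - 594)² = (-1/30*(-5) - 594)² = (⅙ - 594)² = (-3563/6)² = 12694969/36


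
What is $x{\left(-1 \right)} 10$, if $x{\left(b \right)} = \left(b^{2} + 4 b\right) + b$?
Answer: $-40$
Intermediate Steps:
$x{\left(b \right)} = b^{2} + 5 b$
$x{\left(-1 \right)} 10 = - (5 - 1) 10 = \left(-1\right) 4 \cdot 10 = \left(-4\right) 10 = -40$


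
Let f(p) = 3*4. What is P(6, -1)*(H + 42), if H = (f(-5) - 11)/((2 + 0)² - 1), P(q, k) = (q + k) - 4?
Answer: 127/3 ≈ 42.333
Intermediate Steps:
P(q, k) = -4 + k + q (P(q, k) = (k + q) - 4 = -4 + k + q)
f(p) = 12
H = ⅓ (H = (12 - 11)/((2 + 0)² - 1) = 1/(2² - 1) = 1/(4 - 1) = 1/3 = 1*(⅓) = ⅓ ≈ 0.33333)
P(6, -1)*(H + 42) = (-4 - 1 + 6)*(⅓ + 42) = 1*(127/3) = 127/3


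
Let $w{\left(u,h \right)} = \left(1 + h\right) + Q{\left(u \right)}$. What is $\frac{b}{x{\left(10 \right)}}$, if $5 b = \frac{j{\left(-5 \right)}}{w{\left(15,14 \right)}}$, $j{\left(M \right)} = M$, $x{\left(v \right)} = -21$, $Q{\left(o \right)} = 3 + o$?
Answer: $\frac{1}{693} \approx 0.001443$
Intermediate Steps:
$w{\left(u,h \right)} = 4 + h + u$ ($w{\left(u,h \right)} = \left(1 + h\right) + \left(3 + u\right) = 4 + h + u$)
$b = - \frac{1}{33}$ ($b = \frac{\left(-5\right) \frac{1}{4 + 14 + 15}}{5} = \frac{\left(-5\right) \frac{1}{33}}{5} = \frac{1}{5} \left(- \frac{5}{33}\right) = - \frac{1}{33} \approx -0.030303$)
$\frac{b}{x{\left(10 \right)}} = \frac{1}{-21} \left(- \frac{1}{33}\right) = \left(- \frac{1}{21}\right) \left(- \frac{1}{33}\right) = \frac{1}{693}$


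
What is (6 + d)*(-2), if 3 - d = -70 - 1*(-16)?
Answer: -126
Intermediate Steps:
d = 57 (d = 3 - (-70 - 1*(-16)) = 3 - (-70 + 16) = 3 - 1*(-54) = 3 + 54 = 57)
(6 + d)*(-2) = (6 + 57)*(-2) = 63*(-2) = -126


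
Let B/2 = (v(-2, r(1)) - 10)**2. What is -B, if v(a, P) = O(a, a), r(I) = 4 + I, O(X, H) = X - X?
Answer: -200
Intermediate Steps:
O(X, H) = 0
v(a, P) = 0
B = 200 (B = 2*(0 - 10)**2 = 2*(-10)**2 = 2*100 = 200)
-B = -1*200 = -200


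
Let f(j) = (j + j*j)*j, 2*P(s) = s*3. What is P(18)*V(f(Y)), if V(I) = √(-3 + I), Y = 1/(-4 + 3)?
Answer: 27*I*√3 ≈ 46.765*I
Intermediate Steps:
P(s) = 3*s/2 (P(s) = (s*3)/2 = (3*s)/2 = 3*s/2)
Y = -1 (Y = 1/(-1) = -1)
f(j) = j*(j + j²) (f(j) = (j + j²)*j = j*(j + j²))
P(18)*V(f(Y)) = ((3/2)*18)*√(-3 + (-1)²*(1 - 1)) = 27*√(-3 + 1*0) = 27*√(-3 + 0) = 27*√(-3) = 27*(I*√3) = 27*I*√3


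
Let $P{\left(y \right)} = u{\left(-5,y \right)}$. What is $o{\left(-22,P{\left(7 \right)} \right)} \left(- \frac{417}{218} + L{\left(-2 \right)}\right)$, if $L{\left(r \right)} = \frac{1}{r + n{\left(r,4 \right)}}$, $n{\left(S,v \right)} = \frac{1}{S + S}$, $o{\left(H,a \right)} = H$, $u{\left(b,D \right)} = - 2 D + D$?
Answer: $\frac{50875}{981} \approx 51.86$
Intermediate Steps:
$u{\left(b,D \right)} = - D$
$P{\left(y \right)} = - y$
$n{\left(S,v \right)} = \frac{1}{2 S}$
$L{\left(r \right)} = \frac{1}{r + \frac{1}{2 r}}$
$o{\left(-22,P{\left(7 \right)} \right)} \left(- \frac{417}{218} + L{\left(-2 \right)}\right) = - 22 \left(- \frac{417}{218} + 2 \left(-2\right) \frac{1}{1 + 2 \left(-2\right)^{2}}\right) = - 22 \left(\left(-417\right) \frac{1}{218} + 2 \left(-2\right) \frac{1}{1 + 2 \cdot 4}\right) = - 22 \left(- \frac{417}{218} + 2 \left(-2\right) \frac{1}{1 + 8}\right) = - 22 \left(- \frac{417}{218} + 2 \left(-2\right) \frac{1}{9}\right) = - 22 \left(- \frac{417}{218} - \frac{4}{9}\right) = \left(-22\right) \left(- \frac{4625}{1962}\right) = \frac{50875}{981}$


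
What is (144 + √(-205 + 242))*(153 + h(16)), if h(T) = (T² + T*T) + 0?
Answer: 95760 + 665*√37 ≈ 99805.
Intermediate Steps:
h(T) = 2*T² (h(T) = (T² + T²) + 0 = 2*T² + 0 = 2*T²)
(144 + √(-205 + 242))*(153 + h(16)) = (144 + √(-205 + 242))*(153 + 2*16²) = (144 + √37)*(153 + 2*256) = (144 + √37)*(153 + 512) = (144 + √37)*665 = 95760 + 665*√37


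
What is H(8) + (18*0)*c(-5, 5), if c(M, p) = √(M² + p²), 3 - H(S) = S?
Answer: -5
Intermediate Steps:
H(S) = 3 - S
H(8) + (18*0)*c(-5, 5) = (3 - 1*8) + (18*0)*√((-5)² + 5²) = (3 - 8) + 0*√(25 + 25) = -5 + 0*√50 = -5 + 0*(5*√2) = -5 + 0 = -5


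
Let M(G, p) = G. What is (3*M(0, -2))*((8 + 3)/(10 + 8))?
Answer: 0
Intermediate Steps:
(3*M(0, -2))*((8 + 3)/(10 + 8)) = (3*0)*((8 + 3)/(10 + 8)) = 0*(11/18) = 0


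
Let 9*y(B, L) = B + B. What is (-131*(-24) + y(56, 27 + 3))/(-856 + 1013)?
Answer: 28408/1413 ≈ 20.105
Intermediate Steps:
y(B, L) = 2*B/9 (y(B, L) = (B + B)/9 = (2*B)/9 = 2*B/9)
(-131*(-24) + y(56, 27 + 3))/(-856 + 1013) = (-131*(-24) + (2/9)*56)/(-856 + 1013) = (3144 + 112/9)/157 = (28408/9)*(1/157) = 28408/1413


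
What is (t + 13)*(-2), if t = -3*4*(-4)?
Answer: -122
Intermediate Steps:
t = 48 (t = -12*(-4) = 48)
(t + 13)*(-2) = (48 + 13)*(-2) = 61*(-2) = -122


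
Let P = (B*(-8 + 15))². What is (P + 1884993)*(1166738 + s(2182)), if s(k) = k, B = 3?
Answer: 2203921511280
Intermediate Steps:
P = 441 (P = (3*(-8 + 15))² = (3*7)² = 21² = 441)
(P + 1884993)*(1166738 + s(2182)) = (441 + 1884993)*(1166738 + 2182) = 1885434*1168920 = 2203921511280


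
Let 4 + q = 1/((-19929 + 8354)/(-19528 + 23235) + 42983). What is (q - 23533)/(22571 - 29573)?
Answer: 3750065614315/1115603494812 ≈ 3.3615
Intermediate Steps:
q = -637301917/159326406 (q = -4 + 1/((-19929 + 8354)/(-19528 + 23235) + 42983) = -4 + 1/(-11575/3707 + 42983) = -4 + 1/(159326406/3707) = -4 + 3707/159326406 = -637301917/159326406 ≈ -4.0000)
(q - 23533)/(22571 - 29573) = (-637301917/159326406 - 23533)/(22571 - 29573) = -3750065614315/159326406/(-7002) = -3750065614315/159326406*(-1/7002) = 3750065614315/1115603494812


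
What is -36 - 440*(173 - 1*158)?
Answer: -6636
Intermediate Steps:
-36 - 440*(173 - 1*158) = -36 - 440*(173 - 158) = -36 - 440*15 = -36 - 6600 = -6636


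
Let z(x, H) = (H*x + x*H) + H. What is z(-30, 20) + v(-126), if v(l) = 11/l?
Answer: -148691/126 ≈ -1180.1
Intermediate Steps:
z(x, H) = H + 2*H*x (z(x, H) = (H*x + H*x) + H = 2*H*x + H = H + 2*H*x)
z(-30, 20) + v(-126) = 20*(1 + 2*(-30)) + 11/(-126) = 20*(1 - 60) + 11*(-1/126) = 20*(-59) - 11/126 = -1180 - 11/126 = -148691/126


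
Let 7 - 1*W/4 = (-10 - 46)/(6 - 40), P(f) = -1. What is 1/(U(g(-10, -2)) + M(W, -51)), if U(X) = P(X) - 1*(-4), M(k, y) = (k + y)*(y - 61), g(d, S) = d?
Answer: 17/56387 ≈ 0.00030149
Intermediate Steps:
W = 364/17 (W = 28 - 4*(-10 - 46)/(6 - 40) = 28 - (-224)/(-34) = 28 - (-224)*(-1)/34 = 28 - 4*28/17 = 28 - 112/17 = 364/17 ≈ 21.412)
M(k, y) = (-61 + y)*(k + y) (M(k, y) = (k + y)*(-61 + y) = (-61 + y)*(k + y))
U(X) = 3 (U(X) = -1 - 1*(-4) = -1 + 4 = 3)
1/(U(g(-10, -2)) + M(W, -51)) = 1/(3 + ((-51)² - 61*364/17 - 61*(-51) + (364/17)*(-51))) = 1/(3 + (2601 - 22204/17 + 3111 - 1092)) = 1/(3 + 56336/17) = 1/(56387/17) = 17/56387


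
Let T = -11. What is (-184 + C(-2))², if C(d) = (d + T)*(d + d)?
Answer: 17424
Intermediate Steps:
C(d) = 2*d*(-11 + d) (C(d) = (d - 11)*(d + d) = (-11 + d)*(2*d) = 2*d*(-11 + d))
(-184 + C(-2))² = (-184 + 2*(-2)*(-11 - 2))² = (-184 + 2*(-2)*(-13))² = (-184 + 52)² = (-132)² = 17424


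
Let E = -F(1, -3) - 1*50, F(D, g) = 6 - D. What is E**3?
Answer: -166375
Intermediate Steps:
E = -55 (E = -(6 - 1*1) - 1*50 = -(6 - 1) - 50 = -1*5 - 50 = -5 - 50 = -55)
E**3 = (-55)**3 = -166375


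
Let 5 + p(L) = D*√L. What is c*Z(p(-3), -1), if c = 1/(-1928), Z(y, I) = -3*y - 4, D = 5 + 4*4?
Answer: -11/1928 + 63*I*√3/1928 ≈ -0.0057054 + 0.056597*I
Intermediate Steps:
D = 21 (D = 5 + 16 = 21)
p(L) = -5 + 21*√L
Z(y, I) = -4 - 3*y
c = -1/1928 ≈ -0.00051867
c*Z(p(-3), -1) = -(-4 - 3*(-5 + 21*√(-3)))/1928 = -(-4 - 3*(-5 + 21*(I*√3)))/1928 = -(-4 - 3*(-5 + 21*I*√3))/1928 = -(-4 + (15 - 63*I*√3))/1928 = -(11 - 63*I*√3)/1928 = -11/1928 + 63*I*√3/1928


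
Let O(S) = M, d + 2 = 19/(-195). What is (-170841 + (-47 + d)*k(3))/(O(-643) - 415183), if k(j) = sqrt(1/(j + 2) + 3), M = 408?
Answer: 170841/414775 + 38296*sqrt(5)/404405625 ≈ 0.41210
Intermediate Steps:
d = -409/195 (d = -2 + 19/(-195) = -2 + 19*(-1/195) = -2 - 19/195 = -409/195 ≈ -2.0974)
k(j) = sqrt(3 + 1/(2 + j)) (k(j) = sqrt(1/(2 + j) + 3) = sqrt(3 + 1/(2 + j)))
O(S) = 408
(-170841 + (-47 + d)*k(3))/(O(-643) - 415183) = (-170841 + (-47 - 409/195)*sqrt((7 + 3*3)/(2 + 3)))/(408 - 415183) = (-170841 - 9574*sqrt(5)*sqrt(7 + 9)/5/195)/(-414775) = (-170841 - 9574*4*sqrt(5)/5/195)*(-1/414775) = (-170841 - 38296*sqrt(5)/975)*(-1/414775) = 170841/414775 + 38296*sqrt(5)/404405625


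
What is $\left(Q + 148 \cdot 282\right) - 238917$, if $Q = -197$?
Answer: $-197378$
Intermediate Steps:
$\left(Q + 148 \cdot 282\right) - 238917 = \left(-197 + 148 \cdot 282\right) - 238917 = \left(-197 + 41736\right) - 238917 = 41539 - 238917 = -197378$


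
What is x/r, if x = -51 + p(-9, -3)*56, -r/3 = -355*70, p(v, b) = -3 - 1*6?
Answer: -37/4970 ≈ -0.0074447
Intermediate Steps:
p(v, b) = -9 (p(v, b) = -3 - 6 = -9)
r = 74550 (r = -(-1065)*70 = -3*(-24850) = 74550)
x = -555 (x = -51 - 9*56 = -51 - 504 = -555)
x/r = -555/74550 = -555*1/74550 = -37/4970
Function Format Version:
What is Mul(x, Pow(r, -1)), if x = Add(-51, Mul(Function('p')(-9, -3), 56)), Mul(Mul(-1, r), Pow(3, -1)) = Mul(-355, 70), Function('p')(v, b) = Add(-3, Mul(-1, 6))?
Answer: Rational(-37, 4970) ≈ -0.0074447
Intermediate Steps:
Function('p')(v, b) = -9 (Function('p')(v, b) = Add(-3, -6) = -9)
r = 74550 (r = Mul(-3, Mul(-355, 70)) = Mul(-3, -24850) = 74550)
x = -555 (x = Add(-51, Mul(-9, 56)) = Add(-51, -504) = -555)
Mul(x, Pow(r, -1)) = Mul(-555, Pow(74550, -1)) = Mul(-555, Rational(1, 74550)) = Rational(-37, 4970)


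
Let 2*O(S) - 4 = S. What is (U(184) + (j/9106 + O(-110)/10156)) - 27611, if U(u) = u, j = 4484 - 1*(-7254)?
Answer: -1268172466181/46240268 ≈ -27426.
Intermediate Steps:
O(S) = 2 + S/2
j = 11738 (j = 4484 + 7254 = 11738)
(U(184) + (j/9106 + O(-110)/10156)) - 27611 = (184 + (11738/9106 + (2 + (½)*(-110))/10156)) - 27611 = (184 + (11738*(1/9106) + (2 - 55)*(1/10156))) - 27611 = (184 + (5869/4553 - 53*1/10156)) - 27611 = (184 + (5869/4553 - 53/10156)) - 27611 = (184 + 59364255/46240268) - 27611 = 8567573567/46240268 - 27611 = -1268172466181/46240268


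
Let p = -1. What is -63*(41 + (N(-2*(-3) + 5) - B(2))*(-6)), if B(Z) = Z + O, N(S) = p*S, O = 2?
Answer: -8253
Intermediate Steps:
N(S) = -S
B(Z) = 2 + Z (B(Z) = Z + 2 = 2 + Z)
-63*(41 + (N(-2*(-3) + 5) - B(2))*(-6)) = -63*(41 + (-(-2*(-3) + 5) - (2 + 2))*(-6)) = -63*(41 + (-(6 + 5) - 1*4)*(-6)) = -63*(41 + (-1*11 - 4)*(-6)) = -63*(41 + (-11 - 4)*(-6)) = -63*(41 - 15*(-6)) = -63*(41 + 90) = -63*131 = -8253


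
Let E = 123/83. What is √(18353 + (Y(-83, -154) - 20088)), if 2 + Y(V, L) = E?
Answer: 4*I*√747249/83 ≈ 41.66*I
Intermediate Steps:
E = 123/83 (E = 123*(1/83) = 123/83 ≈ 1.4819)
Y(V, L) = -43/83 (Y(V, L) = -2 + 123/83 = -43/83)
√(18353 + (Y(-83, -154) - 20088)) = √(18353 + (-43/83 - 20088)) = √(18353 - 1667347/83) = √(-144048/83) = 4*I*√747249/83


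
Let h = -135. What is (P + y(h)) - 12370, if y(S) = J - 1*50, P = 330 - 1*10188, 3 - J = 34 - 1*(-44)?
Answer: -22353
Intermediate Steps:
J = -75 (J = 3 - (34 - 1*(-44)) = 3 - (34 + 44) = 3 - 1*78 = 3 - 78 = -75)
P = -9858 (P = 330 - 10188 = -9858)
y(S) = -125 (y(S) = -75 - 1*50 = -75 - 50 = -125)
(P + y(h)) - 12370 = (-9858 - 125) - 12370 = -9983 - 12370 = -22353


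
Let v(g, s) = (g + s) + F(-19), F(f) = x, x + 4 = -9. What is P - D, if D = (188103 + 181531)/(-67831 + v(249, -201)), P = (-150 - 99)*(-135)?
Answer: 1139666087/33898 ≈ 33620.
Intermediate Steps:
x = -13 (x = -4 - 9 = -13)
F(f) = -13
v(g, s) = -13 + g + s (v(g, s) = (g + s) - 13 = -13 + g + s)
P = 33615 (P = -249*(-135) = 33615)
D = -184817/33898 (D = (188103 + 181531)/(-67831 + (-13 + 249 - 201)) = 369634/(-67831 + 35) = 369634/(-67796) = 369634*(-1/67796) = -184817/33898 ≈ -5.4521)
P - D = 33615 - 1*(-184817/33898) = 33615 + 184817/33898 = 1139666087/33898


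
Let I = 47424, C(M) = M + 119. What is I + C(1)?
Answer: 47544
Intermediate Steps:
C(M) = 119 + M
I + C(1) = 47424 + (119 + 1) = 47424 + 120 = 47544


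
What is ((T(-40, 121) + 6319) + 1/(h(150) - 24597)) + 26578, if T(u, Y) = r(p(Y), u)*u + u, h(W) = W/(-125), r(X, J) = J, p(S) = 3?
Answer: 4237900882/122991 ≈ 34457.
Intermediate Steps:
h(W) = -W/125 (h(W) = W*(-1/125) = -W/125)
T(u, Y) = u + u² (T(u, Y) = u*u + u = u² + u = u + u²)
((T(-40, 121) + 6319) + 1/(h(150) - 24597)) + 26578 = ((-40*(1 - 40) + 6319) + 1/(-1/125*150 - 24597)) + 26578 = ((-40*(-39) + 6319) + 1/(-6/5 - 24597)) + 26578 = ((1560 + 6319) + 1/(-122991/5)) + 26578 = (7879 - 5/122991) + 26578 = 969046084/122991 + 26578 = 4237900882/122991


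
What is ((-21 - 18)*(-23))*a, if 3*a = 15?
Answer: 4485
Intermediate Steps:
a = 5 (a = (⅓)*15 = 5)
((-21 - 18)*(-23))*a = ((-21 - 18)*(-23))*5 = -39*(-23)*5 = 897*5 = 4485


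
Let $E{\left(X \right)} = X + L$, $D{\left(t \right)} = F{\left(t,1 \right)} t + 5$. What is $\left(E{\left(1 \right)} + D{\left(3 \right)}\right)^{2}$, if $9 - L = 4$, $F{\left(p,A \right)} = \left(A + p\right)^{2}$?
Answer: $3481$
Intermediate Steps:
$L = 5$ ($L = 9 - 4 = 5$)
$D{\left(t \right)} = 5 + t \left(1 + t\right)^{2}$ ($D{\left(t \right)} = \left(1 + t\right)^{2} t + 5 = t \left(1 + t\right)^{2} + 5 = 5 + t \left(1 + t\right)^{2}$)
$E{\left(X \right)} = 5 + X$ ($E{\left(X \right)} = X + 5 = 5 + X$)
$\left(E{\left(1 \right)} + D{\left(3 \right)}\right)^{2} = \left(\left(5 + 1\right) + \left(5 + 3 \left(1 + 3\right)^{2}\right)\right)^{2} = \left(6 + \left(5 + 3 \cdot 4^{2}\right)\right)^{2} = \left(6 + \left(5 + 3 \cdot 16\right)\right)^{2} = \left(6 + \left(5 + 48\right)\right)^{2} = \left(6 + 53\right)^{2} = 59^{2} = 3481$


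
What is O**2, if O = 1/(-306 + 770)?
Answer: 1/215296 ≈ 4.6448e-6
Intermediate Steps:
O = 1/464 ≈ 0.0021552
O**2 = (1/464)**2 = 1/215296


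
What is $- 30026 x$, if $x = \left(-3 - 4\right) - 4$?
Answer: $330286$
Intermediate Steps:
$x = -11$ ($x = -7 - 4 = -11$)
$- 30026 x = \left(-30026\right) \left(-11\right) = 330286$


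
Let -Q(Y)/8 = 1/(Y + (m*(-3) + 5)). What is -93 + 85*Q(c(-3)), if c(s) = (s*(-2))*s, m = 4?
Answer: -329/5 ≈ -65.800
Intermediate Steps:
c(s) = -2*s² (c(s) = (-2*s)*s = -2*s²)
Q(Y) = -8/(-7 + Y) (Q(Y) = -8/(Y + (4*(-3) + 5)) = -8/(Y + (-12 + 5)) = -8/(Y - 7) = -8/(-7 + Y))
-93 + 85*Q(c(-3)) = -93 + 85*(-8/(-7 - 2*(-3)²)) = -93 + 85*(-8/(-7 - 2*9)) = -93 + 85*(-8/(-7 - 18)) = -93 + 85*(-8/(-25)) = -93 + 85*(-8*(-1/25)) = -93 + 85*(8/25) = -93 + 136/5 = -329/5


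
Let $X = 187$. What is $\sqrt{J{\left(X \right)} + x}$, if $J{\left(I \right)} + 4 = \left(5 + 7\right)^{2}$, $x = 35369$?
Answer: $\sqrt{35509} \approx 188.44$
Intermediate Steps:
$J{\left(I \right)} = 140$ ($J{\left(I \right)} = -4 + \left(5 + 7\right)^{2} = -4 + 12^{2} = -4 + 144 = 140$)
$\sqrt{J{\left(X \right)} + x} = \sqrt{140 + 35369} = \sqrt{35509}$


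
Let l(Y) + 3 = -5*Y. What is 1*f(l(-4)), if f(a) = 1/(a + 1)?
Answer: 1/18 ≈ 0.055556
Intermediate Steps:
l(Y) = -3 - 5*Y
f(a) = 1/(1 + a)
1*f(l(-4)) = 1/(1 + (-3 - 5*(-4))) = 1/(1 + (-3 + 20)) = 1/(1 + 17) = 1/18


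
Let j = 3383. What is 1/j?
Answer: 1/3383 ≈ 0.00029560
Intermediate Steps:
1/j = 1/3383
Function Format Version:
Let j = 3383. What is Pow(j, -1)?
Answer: Rational(1, 3383) ≈ 0.00029560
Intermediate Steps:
Pow(j, -1) = Pow(3383, -1) = Rational(1, 3383)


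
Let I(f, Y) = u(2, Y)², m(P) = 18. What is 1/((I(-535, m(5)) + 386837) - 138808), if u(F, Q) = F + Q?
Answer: 1/248429 ≈ 4.0253e-6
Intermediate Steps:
I(f, Y) = (2 + Y)²
1/((I(-535, m(5)) + 386837) - 138808) = 1/(((2 + 18)² + 386837) - 138808) = 1/((20² + 386837) - 138808) = 1/((400 + 386837) - 138808) = 1/(387237 - 138808) = 1/248429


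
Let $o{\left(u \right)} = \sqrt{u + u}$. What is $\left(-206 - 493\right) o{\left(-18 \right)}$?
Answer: $- 4194 i \approx - 4194.0 i$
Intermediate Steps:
$o{\left(u \right)} = \sqrt{2} \sqrt{u}$ ($o{\left(u \right)} = \sqrt{2 u} = \sqrt{2} \sqrt{u}$)
$\left(-206 - 493\right) o{\left(-18 \right)} = \left(-206 - 493\right) \sqrt{2} \sqrt{-18} = - 699 \sqrt{2} \cdot 3 i \sqrt{2} = - 699 \cdot 6 i = - 4194 i$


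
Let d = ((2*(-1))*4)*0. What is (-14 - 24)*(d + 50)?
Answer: -1900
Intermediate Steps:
d = 0 (d = -2*4*0 = -8*0 = 0)
(-14 - 24)*(d + 50) = (-14 - 24)*(0 + 50) = -38*50 = -1900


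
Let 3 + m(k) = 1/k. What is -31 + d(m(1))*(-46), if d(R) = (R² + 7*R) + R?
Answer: 521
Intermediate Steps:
m(k) = -3 + 1/k
d(R) = R² + 8*R
-31 + d(m(1))*(-46) = -31 + ((-3 + 1/1)*(8 + (-3 + 1/1)))*(-46) = -31 + ((-3 + 1)*(8 + (-3 + 1)))*(-46) = -31 - 2*(8 - 2)*(-46) = -31 - 2*6*(-46) = -31 - 12*(-46) = -31 + 552 = 521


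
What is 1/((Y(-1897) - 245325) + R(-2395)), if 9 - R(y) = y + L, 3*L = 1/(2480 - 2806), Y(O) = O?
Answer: -978/239432003 ≈ -4.0847e-6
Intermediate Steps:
L = -1/978 (L = 1/(3*(2480 - 2806)) = (⅓)/(-326) = (⅓)*(-1/326) = -1/978 ≈ -0.0010225)
R(y) = 8803/978 - y (R(y) = 9 - (y - 1/978) = 9 - (-1/978 + y) = 9 + (1/978 - y) = 8803/978 - y)
1/((Y(-1897) - 245325) + R(-2395)) = 1/((-1897 - 245325) + (8803/978 - 1*(-2395))) = 1/(-247222 + (8803/978 + 2395)) = 1/(-247222 + 2351113/978) = 1/(-239432003/978) = -978/239432003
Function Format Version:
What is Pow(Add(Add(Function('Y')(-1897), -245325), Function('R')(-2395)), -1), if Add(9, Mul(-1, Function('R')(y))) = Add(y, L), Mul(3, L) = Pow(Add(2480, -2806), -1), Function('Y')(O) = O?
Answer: Rational(-978, 239432003) ≈ -4.0847e-6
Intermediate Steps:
L = Rational(-1, 978) (L = Mul(Rational(1, 3), Pow(Add(2480, -2806), -1)) = Mul(Rational(1, 3), Pow(-326, -1)) = Mul(Rational(1, 3), Rational(-1, 326)) = Rational(-1, 978) ≈ -0.0010225)
Function('R')(y) = Add(Rational(8803, 978), Mul(-1, y)) (Function('R')(y) = Add(9, Mul(-1, Add(y, Rational(-1, 978)))) = Add(9, Mul(-1, Add(Rational(-1, 978), y))) = Add(9, Add(Rational(1, 978), Mul(-1, y))) = Add(Rational(8803, 978), Mul(-1, y)))
Pow(Add(Add(Function('Y')(-1897), -245325), Function('R')(-2395)), -1) = Pow(Add(Add(-1897, -245325), Add(Rational(8803, 978), Mul(-1, -2395))), -1) = Pow(Add(-247222, Add(Rational(8803, 978), 2395)), -1) = Pow(Add(-247222, Rational(2351113, 978)), -1) = Pow(Rational(-239432003, 978), -1) = Rational(-978, 239432003)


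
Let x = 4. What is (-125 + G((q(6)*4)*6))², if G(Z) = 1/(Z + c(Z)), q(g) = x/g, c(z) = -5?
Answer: 1887876/121 ≈ 15602.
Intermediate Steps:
q(g) = 4/g
G(Z) = 1/(-5 + Z) (G(Z) = 1/(Z - 5) = 1/(-5 + Z))
(-125 + G((q(6)*4)*6))² = (-125 + 1/(-5 + ((4/6)*4)*6))² = (-125 + 1/(-5 + ((4*(⅙))*4)*6))² = (-125 + 1/(-5 + ((⅔)*4)*6))² = (-125 + 1/(-5 + (8/3)*6))² = (-125 + 1/(-5 + 16))² = (-125 + 1/11)² = (-1374/11)² = 1887876/121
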